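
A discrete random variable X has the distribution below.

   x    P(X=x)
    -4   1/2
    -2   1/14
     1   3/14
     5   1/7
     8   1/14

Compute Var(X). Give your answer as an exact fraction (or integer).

3181/196

E[X] = (1/2)·(-4) + (1/14)·(-2) + (3/14)·1 + (1/7)·5 + (1/14)·8 = -9/14
E[X²] = (1/2)·16 + (1/14)·4 + (3/14)·1 + (1/7)·25 + (1/14)·64 = 233/14
Var(X) = 233/14 − (-9/14)² = 3181/196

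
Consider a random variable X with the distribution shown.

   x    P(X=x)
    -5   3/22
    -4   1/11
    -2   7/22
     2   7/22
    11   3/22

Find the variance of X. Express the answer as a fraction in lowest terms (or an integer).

E[X] = (3/22)·(-5) + (1/11)·(-4) + (7/22)·(-2) + (7/22)·2 + (3/22)·11 = 5/11
E[X²] = (3/22)·25 + (1/11)·16 + (7/22)·4 + (7/22)·4 + (3/22)·121 = 263/11
Var(X) = 263/11 − (5/11)² = 2868/121

2868/121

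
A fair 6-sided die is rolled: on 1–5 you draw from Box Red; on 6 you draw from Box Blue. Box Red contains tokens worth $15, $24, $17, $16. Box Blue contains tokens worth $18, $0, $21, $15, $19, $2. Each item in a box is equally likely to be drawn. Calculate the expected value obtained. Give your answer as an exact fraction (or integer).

E[X | Box Red] = (15 + 24 + 17 + 16)/4 = 18
E[X | Box Blue] = (18 + 0 + 21 + 15 + 19 + 2)/6 = 25/2
E[X] = (5/6)·18 + (1/6)·25/2 = 205/12

205/12 dollars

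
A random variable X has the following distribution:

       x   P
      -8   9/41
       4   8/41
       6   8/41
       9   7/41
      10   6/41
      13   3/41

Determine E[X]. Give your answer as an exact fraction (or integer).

170/41

E[X] = (9/41)·(-8) + (8/41)·4 + (8/41)·6 + (7/41)·9 + (6/41)·10 + (3/41)·13
     = 170/41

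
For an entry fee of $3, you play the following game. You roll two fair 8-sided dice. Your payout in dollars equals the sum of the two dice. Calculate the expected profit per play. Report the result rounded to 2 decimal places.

$6.00

Distribution of the sum of the two dice: 2 w.p. 1/64, 3 w.p. 1/32, 4 w.p. 3/64, 5 w.p. 1/16, 6 w.p. 5/64, 7 w.p. 3/32, …
E[payout] = (1/64)·2 + (1/32)·3 + (3/64)·4 + (1/16)·5 + (5/64)·6 + (3/32)·7 + (7/64)·8 + (1/8)·9 + (7/64)·10 + (3/32)·11 + (5/64)·12 + (1/16)·13 + (3/64)·14 + (1/32)·15 + (1/64)·16 = 9
Expected profit = 9 − 3 = 6 ≈ $6.00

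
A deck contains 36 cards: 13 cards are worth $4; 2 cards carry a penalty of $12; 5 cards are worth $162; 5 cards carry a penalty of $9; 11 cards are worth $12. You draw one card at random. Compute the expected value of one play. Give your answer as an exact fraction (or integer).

E[payout] = (13/36)·4 + (2/36)·(-12) + (5/36)·162 + (5/36)·(-9) + (11/36)·12 = 925/36

925/36 dollars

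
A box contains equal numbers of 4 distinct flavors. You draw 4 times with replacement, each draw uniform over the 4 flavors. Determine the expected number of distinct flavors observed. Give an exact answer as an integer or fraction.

175/64

Let Xⱼ=1 if type j appears at least once. P(Xⱼ=1) = 1 − ((4−1)/4)^4 = 175/256.
E[#distinct] = 4·175/256 = 175/64.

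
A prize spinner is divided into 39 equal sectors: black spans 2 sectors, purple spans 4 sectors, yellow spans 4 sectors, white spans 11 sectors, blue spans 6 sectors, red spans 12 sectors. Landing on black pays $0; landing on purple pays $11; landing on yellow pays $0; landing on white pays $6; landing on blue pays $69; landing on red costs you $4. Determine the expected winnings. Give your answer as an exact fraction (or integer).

E[payout] = (2/39)·0 + (4/39)·11 + (4/39)·0 + (11/39)·6 + (6/39)·69 + (12/39)·(-4) = 476/39

476/39 dollars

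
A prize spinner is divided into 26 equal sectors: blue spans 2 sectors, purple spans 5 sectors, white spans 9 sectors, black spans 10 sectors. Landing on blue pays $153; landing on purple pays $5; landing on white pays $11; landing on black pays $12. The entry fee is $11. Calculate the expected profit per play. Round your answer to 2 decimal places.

$10.15

E[payout] = (2/26)·153 + (5/26)·5 + (9/26)·11 + (10/26)·12 = 275/13
Expected profit = 275/13 − 11 = 132/13 ≈ $10.15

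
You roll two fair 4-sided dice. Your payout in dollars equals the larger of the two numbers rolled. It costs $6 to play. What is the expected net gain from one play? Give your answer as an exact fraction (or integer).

Distribution of the larger of the two numbers rolled: 1 w.p. 1/16, 2 w.p. 3/16, 3 w.p. 5/16, 4 w.p. 7/16
E[payout] = (1/16)·1 + (3/16)·2 + (5/16)·3 + (7/16)·4 = 25/8
Expected profit = 25/8 − 6 = -23/8

-23/8 dollars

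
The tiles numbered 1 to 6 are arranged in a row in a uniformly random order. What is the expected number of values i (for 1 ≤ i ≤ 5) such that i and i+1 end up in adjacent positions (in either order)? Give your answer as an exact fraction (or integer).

5/3

For each i ∈ {1,…,5}, let Xᵢ = 1 if i and i+1 are adjacent. P(Xᵢ=1) = 2·(6−1)!/6! = 2/6.
By linearity, E[ΣXᵢ] = (5)·(2/6) = 5/3.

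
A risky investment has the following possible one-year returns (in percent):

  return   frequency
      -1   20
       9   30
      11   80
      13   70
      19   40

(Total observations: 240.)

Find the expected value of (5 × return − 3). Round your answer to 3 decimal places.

55.333

Total = 240, so P(return=-1) = 20/240, etc.
E[5x-3] = (1/12)·(-8) + (1/8)·42 + (1/3)·52 + (7/24)·62 + (1/6)·92
     = 166/3 ≈ 55.333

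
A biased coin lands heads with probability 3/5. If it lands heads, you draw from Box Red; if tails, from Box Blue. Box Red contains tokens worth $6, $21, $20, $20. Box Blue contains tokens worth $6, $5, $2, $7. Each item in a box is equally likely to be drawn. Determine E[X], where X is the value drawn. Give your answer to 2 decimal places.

E[X | Box Red] = (6 + 21 + 20 + 20)/4 = 67/4
E[X | Box Blue] = (6 + 5 + 2 + 7)/4 = 5
E[X] = (3/5)·67/4 + (2/5)·5 = 241/20 ≈ 12.05

$12.05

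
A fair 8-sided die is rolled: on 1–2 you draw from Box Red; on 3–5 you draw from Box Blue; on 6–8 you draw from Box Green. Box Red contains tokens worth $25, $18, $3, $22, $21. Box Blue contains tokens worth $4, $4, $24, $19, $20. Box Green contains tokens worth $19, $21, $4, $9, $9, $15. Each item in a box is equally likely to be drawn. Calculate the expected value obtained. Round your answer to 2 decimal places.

E[X | Box Red] = (25 + 18 + 3 + 22 + 21)/5 = 89/5
E[X | Box Blue] = (4 + 4 + 24 + 19 + 20)/5 = 71/5
E[X | Box Green] = (19 + 21 + 4 + 9 + 9 + 15)/6 = 77/6
E[X] = (1/4)·89/5 + (3/8)·71/5 + (3/8)·77/6 = 1167/80 ≈ 14.59

$14.59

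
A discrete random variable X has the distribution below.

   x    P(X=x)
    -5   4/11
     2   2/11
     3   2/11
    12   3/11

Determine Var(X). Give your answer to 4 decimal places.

45.1405

E[X] = (4/11)·(-5) + (2/11)·2 + (2/11)·3 + (3/11)·12 = 26/11
E[X²] = (4/11)·25 + (2/11)·4 + (2/11)·9 + (3/11)·144 = 558/11
Var(X) = 558/11 − (26/11)² = 5462/121 ≈ 45.1405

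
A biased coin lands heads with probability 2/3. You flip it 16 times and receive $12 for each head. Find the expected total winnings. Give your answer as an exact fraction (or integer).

$128

E[#heads] = 16·2/3 = 32/3 (linearity over flips).
E[winnings] = 12·32/3 = 128.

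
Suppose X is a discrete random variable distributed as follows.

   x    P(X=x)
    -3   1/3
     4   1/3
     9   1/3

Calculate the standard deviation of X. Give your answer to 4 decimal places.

4.9216

E[X] = 10/3, E[X²] = 106/3
Var(X) = E[X²] − (E[X])² = 106/3 − 100/9 = 218/9
SD(X) = √(218/9) ≈ 4.9216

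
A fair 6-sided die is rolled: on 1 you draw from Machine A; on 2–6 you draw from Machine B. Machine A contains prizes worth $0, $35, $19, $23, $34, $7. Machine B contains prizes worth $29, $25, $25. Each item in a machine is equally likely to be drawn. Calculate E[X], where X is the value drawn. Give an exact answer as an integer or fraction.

227/9 dollars

E[X | Machine A] = (0 + 35 + 19 + 23 + 34 + 7)/6 = 59/3
E[X | Machine B] = (29 + 25 + 25)/3 = 79/3
E[X] = (1/6)·59/3 + (5/6)·79/3 = 227/9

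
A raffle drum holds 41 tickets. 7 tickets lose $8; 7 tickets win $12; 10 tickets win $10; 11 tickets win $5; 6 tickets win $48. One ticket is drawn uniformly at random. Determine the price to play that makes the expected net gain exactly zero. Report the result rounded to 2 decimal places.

E[payout] = (7/41)·(-8) + (7/41)·12 + (10/41)·10 + (11/41)·5 + (6/41)·48 = 471/41
Fair fee = E[payout] = 471/41 ≈ $11.49

$11.49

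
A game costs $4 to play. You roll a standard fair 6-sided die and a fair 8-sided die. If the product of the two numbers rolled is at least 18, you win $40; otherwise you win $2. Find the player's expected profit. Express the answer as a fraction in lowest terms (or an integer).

49/4 dollars

E[payout] = (5/8)·2 + (3/8)·40 = 65/4
Expected profit = 65/4 − 4 = 49/4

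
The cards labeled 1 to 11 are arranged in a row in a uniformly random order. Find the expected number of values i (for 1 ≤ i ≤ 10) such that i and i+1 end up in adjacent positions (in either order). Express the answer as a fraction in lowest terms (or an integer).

For each i ∈ {1,…,10}, let Xᵢ = 1 if i and i+1 are adjacent. P(Xᵢ=1) = 2·(11−1)!/11! = 2/11.
By linearity, E[ΣXᵢ] = (10)·(2/11) = 20/11.

20/11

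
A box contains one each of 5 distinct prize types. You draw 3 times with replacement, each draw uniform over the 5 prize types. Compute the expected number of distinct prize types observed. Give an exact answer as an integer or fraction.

61/25

Let Xⱼ=1 if type j appears at least once. P(Xⱼ=1) = 1 − ((5−1)/5)^3 = 61/125.
E[#distinct] = 5·61/125 = 61/25.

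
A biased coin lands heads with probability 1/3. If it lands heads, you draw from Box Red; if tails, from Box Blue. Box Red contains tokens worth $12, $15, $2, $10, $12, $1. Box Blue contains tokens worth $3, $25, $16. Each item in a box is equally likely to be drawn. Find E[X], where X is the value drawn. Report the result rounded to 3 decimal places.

$12.667

E[X | Box Red] = (12 + 15 + 2 + 10 + 12 + 1)/6 = 26/3
E[X | Box Blue] = (3 + 25 + 16)/3 = 44/3
E[X] = (1/3)·26/3 + (2/3)·44/3 = 38/3 ≈ 12.667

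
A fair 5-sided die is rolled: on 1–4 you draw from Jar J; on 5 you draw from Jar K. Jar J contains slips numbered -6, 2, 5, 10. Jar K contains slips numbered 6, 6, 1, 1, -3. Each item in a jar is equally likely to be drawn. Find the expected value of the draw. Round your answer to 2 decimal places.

2.64

E[X | Jar J] = (-6 + 2 + 5 + 10)/4 = 11/4
E[X | Jar K] = (6 + 6 + 1 + 1 − 3)/5 = 11/5
E[X] = (4/5)·11/4 + (1/5)·11/5 = 66/25 ≈ 2.64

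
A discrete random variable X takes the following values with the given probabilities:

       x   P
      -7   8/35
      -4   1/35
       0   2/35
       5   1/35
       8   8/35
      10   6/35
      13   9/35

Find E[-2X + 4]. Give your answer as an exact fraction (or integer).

-232/35

E[-2x+4] = (8/35)·18 + (1/35)·12 + (2/35)·4 + (1/35)·(-6) + (8/35)·(-12) + (6/35)·(-16) + (9/35)·(-22)
     = -232/35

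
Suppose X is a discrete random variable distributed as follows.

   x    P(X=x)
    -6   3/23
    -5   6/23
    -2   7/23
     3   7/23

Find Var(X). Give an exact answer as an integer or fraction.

E[X] = (3/23)·(-6) + (6/23)·(-5) + (7/23)·(-2) + (7/23)·3 = -41/23
E[X²] = (3/23)·36 + (6/23)·25 + (7/23)·4 + (7/23)·9 = 349/23
Var(X) = 349/23 − (-41/23)² = 6346/529

6346/529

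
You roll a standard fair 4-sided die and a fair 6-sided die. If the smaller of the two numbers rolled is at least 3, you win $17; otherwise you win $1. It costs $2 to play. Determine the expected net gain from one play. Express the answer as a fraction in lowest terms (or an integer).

E[payout] = (2/3)·1 + (1/3)·17 = 19/3
Expected profit = 19/3 − 2 = 13/3

13/3 dollars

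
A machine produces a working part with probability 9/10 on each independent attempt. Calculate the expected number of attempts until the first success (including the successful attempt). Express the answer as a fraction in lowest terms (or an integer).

For a geometric distribution, E[trials] = 1/p = 1/(9/10) = 10/9.

10/9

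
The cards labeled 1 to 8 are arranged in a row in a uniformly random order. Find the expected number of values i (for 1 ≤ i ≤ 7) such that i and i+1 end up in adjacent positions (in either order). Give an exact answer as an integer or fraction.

7/4

For each i ∈ {1,…,7}, let Xᵢ = 1 if i and i+1 are adjacent. P(Xᵢ=1) = 2·(8−1)!/8! = 2/8.
By linearity, E[ΣXᵢ] = (7)·(2/8) = 7/4.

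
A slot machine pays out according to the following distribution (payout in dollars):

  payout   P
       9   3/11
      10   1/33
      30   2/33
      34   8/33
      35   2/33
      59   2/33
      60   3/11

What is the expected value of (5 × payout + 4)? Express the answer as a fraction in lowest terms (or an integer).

5887/33

E[5x+4] = (3/11)·49 + (1/33)·54 + (2/33)·154 + (8/33)·174 + (2/33)·179 + (2/33)·299 + (3/11)·304
     = 5887/33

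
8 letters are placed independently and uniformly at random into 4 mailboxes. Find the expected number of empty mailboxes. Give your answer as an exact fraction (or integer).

Let Xⱼ=1 if mailbox j is empty. P(Xⱼ=1) = ((4-1)/4)^8 = 6561/65536.
By linearity, E[#empty] = 4·6561/65536 = 6561/16384.

6561/16384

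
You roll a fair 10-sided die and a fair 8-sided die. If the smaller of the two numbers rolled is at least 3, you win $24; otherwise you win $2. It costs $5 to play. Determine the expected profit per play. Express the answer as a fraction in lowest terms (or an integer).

E[payout] = (2/5)·2 + (3/5)·24 = 76/5
Expected profit = 76/5 − 5 = 51/5

51/5 dollars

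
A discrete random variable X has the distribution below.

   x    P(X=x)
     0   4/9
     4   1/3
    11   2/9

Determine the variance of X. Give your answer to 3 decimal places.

E[X] = (4/9)·0 + (1/3)·4 + (2/9)·11 = 34/9
E[X²] = (4/9)·0 + (1/3)·16 + (2/9)·121 = 290/9
Var(X) = 290/9 − (34/9)² = 1454/81 ≈ 17.951

17.951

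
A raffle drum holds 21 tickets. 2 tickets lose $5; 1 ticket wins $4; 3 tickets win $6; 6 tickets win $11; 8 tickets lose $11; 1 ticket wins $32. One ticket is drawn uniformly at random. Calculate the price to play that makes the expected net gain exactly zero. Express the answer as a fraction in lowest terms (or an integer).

22/21 dollars

E[payout] = (2/21)·(-5) + (1/21)·4 + (3/21)·6 + (6/21)·11 + (8/21)·(-11) + (1/21)·32 = 22/21
Fair fee = E[payout] = 22/21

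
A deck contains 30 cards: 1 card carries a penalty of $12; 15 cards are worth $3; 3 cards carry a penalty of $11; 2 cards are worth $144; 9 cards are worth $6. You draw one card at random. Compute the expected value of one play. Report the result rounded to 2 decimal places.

$11.40

E[payout] = (1/30)·(-12) + (15/30)·3 + (3/30)·(-11) + (2/30)·144 + (9/30)·6 = 57/5
≈ $11.40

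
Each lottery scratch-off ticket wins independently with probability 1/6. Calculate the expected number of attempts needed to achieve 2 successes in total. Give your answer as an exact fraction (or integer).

12

By linearity (sum of 2 independent geometric waits), E[trials] = 2/p = 2/(1/6) = 12.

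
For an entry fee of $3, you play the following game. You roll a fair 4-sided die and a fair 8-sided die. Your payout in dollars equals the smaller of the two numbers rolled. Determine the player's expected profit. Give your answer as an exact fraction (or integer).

Distribution of the smaller of the two numbers rolled: 1 w.p. 11/32, 2 w.p. 9/32, 3 w.p. 7/32, 4 w.p. 5/32
E[payout] = (11/32)·1 + (9/32)·2 + (7/32)·3 + (5/32)·4 = 35/16
Expected profit = 35/16 − 3 = -13/16

-13/16 dollars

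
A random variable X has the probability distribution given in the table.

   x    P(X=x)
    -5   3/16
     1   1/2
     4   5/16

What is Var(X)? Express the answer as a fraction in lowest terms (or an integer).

2439/256

E[X] = (3/16)·(-5) + (1/2)·1 + (5/16)·4 = 13/16
E[X²] = (3/16)·25 + (1/2)·1 + (5/16)·16 = 163/16
Var(X) = 163/16 − (13/16)² = 2439/256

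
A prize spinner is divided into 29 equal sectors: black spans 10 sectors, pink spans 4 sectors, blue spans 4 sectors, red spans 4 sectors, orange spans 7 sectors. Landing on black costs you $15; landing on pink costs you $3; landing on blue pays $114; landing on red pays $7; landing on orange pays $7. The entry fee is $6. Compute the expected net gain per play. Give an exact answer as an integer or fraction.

197/29 dollars

E[payout] = (10/29)·(-15) + (4/29)·(-3) + (4/29)·114 + (4/29)·7 + (7/29)·7 = 371/29
Expected profit = 371/29 − 6 = 197/29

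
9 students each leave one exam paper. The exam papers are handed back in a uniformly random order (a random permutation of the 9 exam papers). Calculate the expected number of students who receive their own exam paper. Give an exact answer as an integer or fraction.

Let Xᵢ = 1 if person i gets their own exam paper. For each i, P(Xᵢ=1) = 1/9.
By linearity of expectation, E[X₁+…+X_9] = 9·(1/9) = 1.

1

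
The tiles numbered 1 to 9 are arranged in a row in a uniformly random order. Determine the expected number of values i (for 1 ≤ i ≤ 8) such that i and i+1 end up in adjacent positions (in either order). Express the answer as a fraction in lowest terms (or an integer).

For each i ∈ {1,…,8}, let Xᵢ = 1 if i and i+1 are adjacent. P(Xᵢ=1) = 2·(9−1)!/9! = 2/9.
By linearity, E[ΣXᵢ] = (8)·(2/9) = 16/9.

16/9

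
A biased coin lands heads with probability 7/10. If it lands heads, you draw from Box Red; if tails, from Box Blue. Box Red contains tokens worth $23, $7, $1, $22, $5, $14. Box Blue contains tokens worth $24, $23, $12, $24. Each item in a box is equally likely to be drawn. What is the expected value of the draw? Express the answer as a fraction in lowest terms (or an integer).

E[X | Box Red] = (23 + 7 + 1 + 22 + 5 + 14)/6 = 12
E[X | Box Blue] = (24 + 23 + 12 + 24)/4 = 83/4
E[X] = (7/10)·12 + (3/10)·83/4 = 117/8

117/8 dollars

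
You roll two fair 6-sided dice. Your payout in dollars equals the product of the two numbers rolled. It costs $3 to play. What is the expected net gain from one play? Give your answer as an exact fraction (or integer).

Distribution of the product of the two numbers rolled: 1 w.p. 1/36, 2 w.p. 1/18, 3 w.p. 1/18, 4 w.p. 1/12, 5 w.p. 1/18, 6 w.p. 1/9, …
E[payout] = (1/36)·1 + (1/18)·2 + (1/18)·3 + (1/12)·4 + (1/18)·5 + (1/9)·6 + (1/18)·8 + (1/36)·9 + (1/18)·10 + (1/9)·12 + (1/18)·15 + (1/36)·16 + (1/18)·18 + (1/18)·20 + (1/18)·24 + (1/36)·25 + (1/18)·30 + (1/36)·36 = 49/4
Expected profit = 49/4 − 3 = 37/4

37/4 dollars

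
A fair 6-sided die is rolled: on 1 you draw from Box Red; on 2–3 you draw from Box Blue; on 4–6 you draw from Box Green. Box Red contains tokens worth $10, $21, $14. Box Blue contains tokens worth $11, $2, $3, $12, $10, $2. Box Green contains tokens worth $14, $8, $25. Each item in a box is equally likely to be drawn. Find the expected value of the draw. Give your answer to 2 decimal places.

$12.56

E[X | Box Red] = (10 + 21 + 14)/3 = 15
E[X | Box Blue] = (11 + 2 + 3 + 12 + 10 + 2)/6 = 20/3
E[X | Box Green] = (14 + 8 + 25)/3 = 47/3
E[X] = (1/6)·15 + (1/3)·20/3 + (1/2)·47/3 = 113/9 ≈ 12.56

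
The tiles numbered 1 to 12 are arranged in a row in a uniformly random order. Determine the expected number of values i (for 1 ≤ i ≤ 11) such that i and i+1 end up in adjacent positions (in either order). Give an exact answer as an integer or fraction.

For each i ∈ {1,…,11}, let Xᵢ = 1 if i and i+1 are adjacent. P(Xᵢ=1) = 2·(12−1)!/12! = 2/12.
By linearity, E[ΣXᵢ] = (11)·(2/12) = 11/6.

11/6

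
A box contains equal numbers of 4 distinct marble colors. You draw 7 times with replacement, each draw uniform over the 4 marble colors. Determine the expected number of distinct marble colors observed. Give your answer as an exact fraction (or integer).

14197/4096

Let Xⱼ=1 if type j appears at least once. P(Xⱼ=1) = 1 − ((4−1)/4)^7 = 14197/16384.
E[#distinct] = 4·14197/16384 = 14197/4096.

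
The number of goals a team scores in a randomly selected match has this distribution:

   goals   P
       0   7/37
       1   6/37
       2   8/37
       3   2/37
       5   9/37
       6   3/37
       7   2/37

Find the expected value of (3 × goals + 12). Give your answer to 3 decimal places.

E[3x+12] = (7/37)·12 + (6/37)·15 + (8/37)·18 + (2/37)·21 + (9/37)·27 + (3/37)·30 + (2/37)·33
     = 759/37 ≈ 20.514

20.514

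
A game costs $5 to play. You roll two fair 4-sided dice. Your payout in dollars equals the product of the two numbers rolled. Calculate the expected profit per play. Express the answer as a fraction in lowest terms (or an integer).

Distribution of the product of the two numbers rolled: 1 w.p. 1/16, 2 w.p. 1/8, 3 w.p. 1/8, 4 w.p. 3/16, 6 w.p. 1/8, 8 w.p. 1/8, …
E[payout] = (1/16)·1 + (1/8)·2 + (1/8)·3 + (3/16)·4 + (1/8)·6 + (1/8)·8 + (1/16)·9 + (1/8)·12 + (1/16)·16 = 25/4
Expected profit = 25/4 − 5 = 5/4

5/4 dollars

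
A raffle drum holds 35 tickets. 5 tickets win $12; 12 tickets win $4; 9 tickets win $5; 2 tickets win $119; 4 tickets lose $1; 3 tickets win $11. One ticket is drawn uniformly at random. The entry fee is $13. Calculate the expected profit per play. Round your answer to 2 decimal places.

-$1.00

E[payout] = (5/35)·12 + (12/35)·4 + (9/35)·5 + (2/35)·119 + (4/35)·(-1) + (3/35)·11 = 12
Expected profit = 12 − 13 = -1 ≈ -$1.00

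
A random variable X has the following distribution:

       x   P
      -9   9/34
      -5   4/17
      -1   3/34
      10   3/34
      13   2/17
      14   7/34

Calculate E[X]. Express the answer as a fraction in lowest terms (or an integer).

E[X] = (9/34)·(-9) + (4/17)·(-5) + (3/34)·(-1) + (3/34)·10 + (2/17)·13 + (7/34)·14
     = 28/17

28/17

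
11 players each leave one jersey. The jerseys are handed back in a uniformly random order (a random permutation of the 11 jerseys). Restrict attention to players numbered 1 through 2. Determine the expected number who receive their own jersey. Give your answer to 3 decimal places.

Let Xᵢ = 1 if person i gets their own jersey. For each i, P(Xᵢ=1) = 1/11.
By linearity of expectation, E[X₁+…+X_2] = 2·(1/11) = 2/11.
≈ 0.182

0.182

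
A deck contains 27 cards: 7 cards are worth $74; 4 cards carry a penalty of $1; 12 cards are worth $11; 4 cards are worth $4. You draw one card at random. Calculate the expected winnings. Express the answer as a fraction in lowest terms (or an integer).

662/27 dollars

E[payout] = (7/27)·74 + (4/27)·(-1) + (12/27)·11 + (4/27)·4 = 662/27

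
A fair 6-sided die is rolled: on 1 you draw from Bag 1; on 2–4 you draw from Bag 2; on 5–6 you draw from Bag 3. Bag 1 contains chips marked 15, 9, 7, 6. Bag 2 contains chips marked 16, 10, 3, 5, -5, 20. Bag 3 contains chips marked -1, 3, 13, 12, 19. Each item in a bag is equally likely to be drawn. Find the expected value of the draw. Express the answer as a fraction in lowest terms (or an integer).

1043/120

E[X | Bag 1] = (15 + 9 + 7 + 6)/4 = 37/4
E[X | Bag 2] = (16 + 10 + 3 + 5 − 5 + 20)/6 = 49/6
E[X | Bag 3] = (-1 + 3 + 13 + 12 + 19)/5 = 46/5
E[X] = (1/6)·37/4 + (1/2)·49/6 + (1/3)·46/5 = 1043/120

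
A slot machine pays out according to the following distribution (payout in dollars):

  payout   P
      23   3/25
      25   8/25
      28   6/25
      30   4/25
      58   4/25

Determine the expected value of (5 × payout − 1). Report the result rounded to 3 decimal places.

E[5x-1] = (3/25)·114 + (8/25)·124 + (6/25)·139 + (4/25)·149 + (4/25)·289
     = 784/5 ≈ 156.800

156.800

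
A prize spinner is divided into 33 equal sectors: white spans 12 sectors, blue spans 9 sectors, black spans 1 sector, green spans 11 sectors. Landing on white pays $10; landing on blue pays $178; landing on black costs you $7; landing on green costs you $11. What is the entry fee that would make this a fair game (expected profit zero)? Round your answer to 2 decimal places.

$48.30

E[payout] = (12/33)·10 + (9/33)·178 + (1/33)·(-7) + (11/33)·(-11) = 1594/33
Fair fee = E[payout] = 1594/33 ≈ $48.30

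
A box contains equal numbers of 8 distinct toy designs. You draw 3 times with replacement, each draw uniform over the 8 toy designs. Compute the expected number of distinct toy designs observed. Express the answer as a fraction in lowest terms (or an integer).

Let Xⱼ=1 if type j appears at least once. P(Xⱼ=1) = 1 − ((8−1)/8)^3 = 169/512.
E[#distinct] = 8·169/512 = 169/64.

169/64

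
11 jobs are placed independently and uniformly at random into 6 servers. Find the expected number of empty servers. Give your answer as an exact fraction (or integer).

48828125/60466176

Let Xⱼ=1 if server j is empty. P(Xⱼ=1) = ((6-1)/6)^11 = 48828125/362797056.
By linearity, E[#empty] = 6·48828125/362797056 = 48828125/60466176.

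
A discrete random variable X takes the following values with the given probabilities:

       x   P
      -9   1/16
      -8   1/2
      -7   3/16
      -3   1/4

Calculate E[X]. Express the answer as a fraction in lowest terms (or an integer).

-53/8

E[X] = (1/16)·(-9) + (1/2)·(-8) + (3/16)·(-7) + (1/4)·(-3)
     = -53/8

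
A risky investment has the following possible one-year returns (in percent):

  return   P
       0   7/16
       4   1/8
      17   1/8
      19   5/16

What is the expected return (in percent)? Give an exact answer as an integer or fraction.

137/16

E[X] = (7/16)·0 + (1/8)·4 + (1/8)·17 + (5/16)·19
     = 137/16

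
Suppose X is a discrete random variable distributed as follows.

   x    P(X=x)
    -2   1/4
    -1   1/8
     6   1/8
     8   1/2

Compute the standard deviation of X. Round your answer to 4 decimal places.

E[X] = 33/8, E[X²] = 301/8
Var(X) = E[X²] − (E[X])² = 301/8 − 1089/64 = 1319/64
SD(X) = √(1319/64) ≈ 4.5398

4.5398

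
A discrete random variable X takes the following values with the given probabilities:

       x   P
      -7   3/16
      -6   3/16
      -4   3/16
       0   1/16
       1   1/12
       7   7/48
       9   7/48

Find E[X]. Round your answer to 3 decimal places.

-0.771

E[X] = (3/16)·(-7) + (3/16)·(-6) + (3/16)·(-4) + (1/16)·0 + (1/12)·1 + (7/48)·7 + (7/48)·9
     = -37/48 ≈ -0.771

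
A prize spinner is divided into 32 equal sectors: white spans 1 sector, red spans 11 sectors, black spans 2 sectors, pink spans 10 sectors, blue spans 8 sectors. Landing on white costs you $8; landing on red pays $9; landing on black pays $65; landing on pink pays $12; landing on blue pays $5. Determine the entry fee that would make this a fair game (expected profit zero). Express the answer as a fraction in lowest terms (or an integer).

E[payout] = (1/32)·(-8) + (11/32)·9 + (2/32)·65 + (10/32)·12 + (8/32)·5 = 381/32
Fair fee = E[payout] = 381/32

381/32 dollars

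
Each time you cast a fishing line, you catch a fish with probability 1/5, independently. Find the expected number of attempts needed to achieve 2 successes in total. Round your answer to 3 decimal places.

10.000

By linearity (sum of 2 independent geometric waits), E[trials] = 2/p = 2/(1/5) = 10.
≈ 10.000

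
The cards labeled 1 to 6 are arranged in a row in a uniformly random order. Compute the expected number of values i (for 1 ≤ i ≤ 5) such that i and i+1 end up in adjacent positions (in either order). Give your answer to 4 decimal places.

For each i ∈ {1,…,5}, let Xᵢ = 1 if i and i+1 are adjacent. P(Xᵢ=1) = 2·(6−1)!/6! = 2/6.
By linearity, E[ΣXᵢ] = (5)·(2/6) = 5/3.
≈ 1.6667

1.6667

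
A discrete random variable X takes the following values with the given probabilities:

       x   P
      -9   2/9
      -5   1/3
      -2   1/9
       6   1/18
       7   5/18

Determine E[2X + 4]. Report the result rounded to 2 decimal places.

E[2x+4] = (2/9)·(-14) + (1/3)·(-6) + (1/9)·0 + (1/18)·16 + (5/18)·18
     = 7/9 ≈ 0.78

0.78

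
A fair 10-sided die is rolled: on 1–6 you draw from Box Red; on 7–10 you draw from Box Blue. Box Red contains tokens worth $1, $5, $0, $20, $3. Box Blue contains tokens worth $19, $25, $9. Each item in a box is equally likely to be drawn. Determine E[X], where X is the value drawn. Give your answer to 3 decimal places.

$10.547

E[X | Box Red] = (1 + 5 + 0 + 20 + 3)/5 = 29/5
E[X | Box Blue] = (19 + 25 + 9)/3 = 53/3
E[X] = (3/5)·29/5 + (2/5)·53/3 = 791/75 ≈ 10.547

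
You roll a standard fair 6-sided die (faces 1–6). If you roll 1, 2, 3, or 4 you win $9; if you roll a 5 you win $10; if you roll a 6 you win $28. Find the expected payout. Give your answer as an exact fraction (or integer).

E[payout] = (2/3)·9 + (1/6)·10 + (1/6)·28 = 37/3

37/3 dollars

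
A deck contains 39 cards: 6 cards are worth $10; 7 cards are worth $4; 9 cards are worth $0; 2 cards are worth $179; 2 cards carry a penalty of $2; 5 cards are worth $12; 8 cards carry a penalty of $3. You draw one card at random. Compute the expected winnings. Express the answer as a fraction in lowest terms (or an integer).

478/39 dollars

E[payout] = (6/39)·10 + (7/39)·4 + (9/39)·0 + (2/39)·179 + (2/39)·(-2) + (5/39)·12 + (8/39)·(-3) = 478/39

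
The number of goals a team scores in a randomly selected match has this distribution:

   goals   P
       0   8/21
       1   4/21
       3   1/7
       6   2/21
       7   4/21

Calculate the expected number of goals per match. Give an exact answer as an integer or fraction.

53/21

E[X] = (8/21)·0 + (4/21)·1 + (1/7)·3 + (2/21)·6 + (4/21)·7
     = 53/21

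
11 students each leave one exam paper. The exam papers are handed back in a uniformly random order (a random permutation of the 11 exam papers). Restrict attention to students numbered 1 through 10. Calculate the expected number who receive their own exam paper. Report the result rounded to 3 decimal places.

Let Xᵢ = 1 if person i gets their own exam paper. For each i, P(Xᵢ=1) = 1/11.
By linearity of expectation, E[X₁+…+X_10] = 10·(1/11) = 10/11.
≈ 0.909

0.909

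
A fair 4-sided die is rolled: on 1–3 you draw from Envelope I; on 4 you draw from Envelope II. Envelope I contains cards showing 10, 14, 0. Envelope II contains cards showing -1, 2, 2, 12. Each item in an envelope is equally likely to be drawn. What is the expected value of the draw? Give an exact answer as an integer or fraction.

111/16

E[X | Envelope I] = (10 + 14 + 0)/3 = 8
E[X | Envelope II] = (-1 + 2 + 2 + 12)/4 = 15/4
E[X] = (3/4)·8 + (1/4)·15/4 = 111/16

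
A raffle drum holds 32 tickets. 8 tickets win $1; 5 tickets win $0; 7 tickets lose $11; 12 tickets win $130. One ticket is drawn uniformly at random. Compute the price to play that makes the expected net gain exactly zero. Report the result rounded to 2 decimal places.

E[payout] = (8/32)·1 + (5/32)·0 + (7/32)·(-11) + (12/32)·130 = 1491/32
Fair fee = E[payout] = 1491/32 ≈ $46.59

$46.59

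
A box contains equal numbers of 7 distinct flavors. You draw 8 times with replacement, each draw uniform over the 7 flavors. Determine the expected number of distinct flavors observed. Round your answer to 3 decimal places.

Let Xⱼ=1 if type j appears at least once. P(Xⱼ=1) = 1 − ((7−1)/7)^8 = 4085185/5764801.
E[#distinct] = 7·4085185/5764801 = 4085185/823543.
≈ 4.960

4.960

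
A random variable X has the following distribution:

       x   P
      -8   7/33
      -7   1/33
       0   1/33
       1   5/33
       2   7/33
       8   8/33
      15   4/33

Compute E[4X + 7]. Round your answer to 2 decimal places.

16.70

E[4x+7] = (7/33)·(-25) + (1/33)·(-21) + (1/33)·7 + (5/33)·11 + (7/33)·15 + (8/33)·39 + (4/33)·67
     = 551/33 ≈ 16.70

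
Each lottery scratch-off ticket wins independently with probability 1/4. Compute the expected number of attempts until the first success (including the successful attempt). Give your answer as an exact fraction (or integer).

For a geometric distribution, E[trials] = 1/p = 1/(1/4) = 4.

4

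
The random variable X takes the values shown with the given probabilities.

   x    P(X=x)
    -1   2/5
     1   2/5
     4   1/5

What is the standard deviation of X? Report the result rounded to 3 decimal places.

E[X] = 4/5, E[X²] = 4
Var(X) = E[X²] − (E[X])² = 4 − 16/25 = 84/25
SD(X) = √(84/25) ≈ 1.833

1.833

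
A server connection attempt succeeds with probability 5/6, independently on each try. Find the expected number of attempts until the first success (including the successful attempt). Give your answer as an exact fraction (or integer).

6/5

For a geometric distribution, E[trials] = 1/p = 1/(5/6) = 6/5.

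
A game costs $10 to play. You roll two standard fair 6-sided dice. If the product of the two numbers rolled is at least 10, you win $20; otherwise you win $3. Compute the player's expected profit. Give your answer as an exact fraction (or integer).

71/36 dollars

E[payout] = (17/36)·3 + (19/36)·20 = 431/36
Expected profit = 431/36 − 10 = 71/36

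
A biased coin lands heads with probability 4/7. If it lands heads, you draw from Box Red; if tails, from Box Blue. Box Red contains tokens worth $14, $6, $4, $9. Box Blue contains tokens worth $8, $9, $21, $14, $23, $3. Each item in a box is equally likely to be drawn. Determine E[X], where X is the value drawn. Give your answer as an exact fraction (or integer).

E[X | Box Red] = (14 + 6 + 4 + 9)/4 = 33/4
E[X | Box Blue] = (8 + 9 + 21 + 14 + 23 + 3)/6 = 13
E[X] = (4/7)·33/4 + (3/7)·13 = 72/7

72/7 dollars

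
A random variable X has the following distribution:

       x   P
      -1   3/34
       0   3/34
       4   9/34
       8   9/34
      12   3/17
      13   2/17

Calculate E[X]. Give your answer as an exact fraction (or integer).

229/34

E[X] = (3/34)·(-1) + (3/34)·0 + (9/34)·4 + (9/34)·8 + (3/17)·12 + (2/17)·13
     = 229/34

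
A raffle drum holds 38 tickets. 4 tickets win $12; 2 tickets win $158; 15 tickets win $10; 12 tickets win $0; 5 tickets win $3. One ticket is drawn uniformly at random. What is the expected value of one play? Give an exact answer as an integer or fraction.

529/38 dollars

E[payout] = (4/38)·12 + (2/38)·158 + (15/38)·10 + (12/38)·0 + (5/38)·3 = 529/38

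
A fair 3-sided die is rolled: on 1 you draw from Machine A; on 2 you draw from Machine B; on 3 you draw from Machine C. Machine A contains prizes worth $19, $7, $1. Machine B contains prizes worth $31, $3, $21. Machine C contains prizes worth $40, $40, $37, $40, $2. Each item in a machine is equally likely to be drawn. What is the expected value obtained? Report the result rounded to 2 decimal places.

E[X | Machine A] = (19 + 7 + 1)/3 = 9
E[X | Machine B] = (31 + 3 + 21)/3 = 55/3
E[X | Machine C] = (40 + 40 + 37 + 40 + 2)/5 = 159/5
E[X] = (1/3)·9 + (1/3)·55/3 + (1/3)·159/5 = 887/45 ≈ 19.71

$19.71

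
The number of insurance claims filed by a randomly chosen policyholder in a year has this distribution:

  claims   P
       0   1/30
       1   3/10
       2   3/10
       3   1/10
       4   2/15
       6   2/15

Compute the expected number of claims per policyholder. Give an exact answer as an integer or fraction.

E[X] = (1/30)·0 + (3/10)·1 + (3/10)·2 + (1/10)·3 + (2/15)·4 + (2/15)·6
     = 38/15

38/15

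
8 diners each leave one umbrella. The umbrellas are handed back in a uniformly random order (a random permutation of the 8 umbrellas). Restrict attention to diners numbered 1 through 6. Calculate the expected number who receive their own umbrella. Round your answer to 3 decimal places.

0.750

Let Xᵢ = 1 if person i gets their own umbrella. For each i, P(Xᵢ=1) = 1/8.
By linearity of expectation, E[X₁+…+X_6] = 6·(1/8) = 3/4.
≈ 0.750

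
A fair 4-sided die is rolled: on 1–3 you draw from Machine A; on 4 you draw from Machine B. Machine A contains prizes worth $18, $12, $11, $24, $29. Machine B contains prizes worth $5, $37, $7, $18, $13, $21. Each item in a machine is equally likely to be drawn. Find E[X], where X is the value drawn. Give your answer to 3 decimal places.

$18.308

E[X | Machine A] = (18 + 12 + 11 + 24 + 29)/5 = 94/5
E[X | Machine B] = (5 + 37 + 7 + 18 + 13 + 21)/6 = 101/6
E[X] = (3/4)·94/5 + (1/4)·101/6 = 2197/120 ≈ 18.308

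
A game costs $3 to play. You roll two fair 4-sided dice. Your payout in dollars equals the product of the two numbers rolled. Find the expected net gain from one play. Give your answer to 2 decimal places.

Distribution of the product of the two numbers rolled: 1 w.p. 1/16, 2 w.p. 1/8, 3 w.p. 1/8, 4 w.p. 3/16, 6 w.p. 1/8, 8 w.p. 1/8, …
E[payout] = (1/16)·1 + (1/8)·2 + (1/8)·3 + (3/16)·4 + (1/8)·6 + (1/8)·8 + (1/16)·9 + (1/8)·12 + (1/16)·16 = 25/4
Expected profit = 25/4 − 3 = 13/4 ≈ $3.25

$3.25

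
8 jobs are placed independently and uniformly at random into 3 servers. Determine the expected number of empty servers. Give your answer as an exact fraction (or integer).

Let Xⱼ=1 if server j is empty. P(Xⱼ=1) = ((3-1)/3)^8 = 256/6561.
By linearity, E[#empty] = 3·256/6561 = 256/2187.

256/2187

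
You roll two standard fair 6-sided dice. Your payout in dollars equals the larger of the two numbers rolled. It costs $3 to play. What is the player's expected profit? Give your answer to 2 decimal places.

$1.47

Distribution of the larger of the two numbers rolled: 1 w.p. 1/36, 2 w.p. 1/12, 3 w.p. 5/36, 4 w.p. 7/36, 5 w.p. 1/4, 6 w.p. 11/36
E[payout] = (1/36)·1 + (1/12)·2 + (5/36)·3 + (7/36)·4 + (1/4)·5 + (11/36)·6 = 161/36
Expected profit = 161/36 − 3 = 53/36 ≈ $1.47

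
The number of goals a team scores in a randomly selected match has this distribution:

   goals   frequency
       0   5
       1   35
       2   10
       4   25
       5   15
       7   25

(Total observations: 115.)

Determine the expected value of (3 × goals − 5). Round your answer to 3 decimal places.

Total = 115, so P(goals=0) = 5/115, etc.
E[3x-5] = (1/23)·(-5) + (7/23)·(-2) + (2/23)·1 + (5/23)·7 + (3/23)·10 + (5/23)·16
     = 128/23 ≈ 5.565

5.565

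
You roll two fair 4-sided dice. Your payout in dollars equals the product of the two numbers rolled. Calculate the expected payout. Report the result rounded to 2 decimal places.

$6.25

Distribution of the product of the two numbers rolled: 1 w.p. 1/16, 2 w.p. 1/8, 3 w.p. 1/8, 4 w.p. 3/16, 6 w.p. 1/8, 8 w.p. 1/8, …
E[payout] = (1/16)·1 + (1/8)·2 + (1/8)·3 + (3/16)·4 + (1/8)·6 + (1/8)·8 + (1/16)·9 + (1/8)·12 + (1/16)·16 = 25/4
≈ $6.25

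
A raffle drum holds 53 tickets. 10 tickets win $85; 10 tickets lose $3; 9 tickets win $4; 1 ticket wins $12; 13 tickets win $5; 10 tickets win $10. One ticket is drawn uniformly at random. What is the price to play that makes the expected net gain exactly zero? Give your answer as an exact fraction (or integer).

E[payout] = (10/53)·85 + (10/53)·(-3) + (9/53)·4 + (1/53)·12 + (13/53)·5 + (10/53)·10 = 1033/53
Fair fee = E[payout] = 1033/53

1033/53 dollars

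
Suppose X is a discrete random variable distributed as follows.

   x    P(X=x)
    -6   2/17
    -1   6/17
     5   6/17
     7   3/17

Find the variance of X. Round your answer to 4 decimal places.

E[X] = (2/17)·(-6) + (6/17)·(-1) + (6/17)·5 + (3/17)·7 = 33/17
E[X²] = (2/17)·36 + (6/17)·1 + (6/17)·25 + (3/17)·49 = 375/17
Var(X) = 375/17 − (33/17)² = 5286/289 ≈ 18.2907

18.2907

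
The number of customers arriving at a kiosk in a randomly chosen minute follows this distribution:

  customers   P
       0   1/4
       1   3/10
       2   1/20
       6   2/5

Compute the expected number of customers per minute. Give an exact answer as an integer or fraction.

E[X] = (1/4)·0 + (3/10)·1 + (1/20)·2 + (2/5)·6
     = 14/5

14/5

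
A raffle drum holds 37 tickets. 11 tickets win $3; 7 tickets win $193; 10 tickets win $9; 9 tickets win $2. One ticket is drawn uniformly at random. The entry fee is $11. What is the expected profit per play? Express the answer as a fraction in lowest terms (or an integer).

1085/37 dollars

E[payout] = (11/37)·3 + (7/37)·193 + (10/37)·9 + (9/37)·2 = 1492/37
Expected profit = 1492/37 − 11 = 1085/37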